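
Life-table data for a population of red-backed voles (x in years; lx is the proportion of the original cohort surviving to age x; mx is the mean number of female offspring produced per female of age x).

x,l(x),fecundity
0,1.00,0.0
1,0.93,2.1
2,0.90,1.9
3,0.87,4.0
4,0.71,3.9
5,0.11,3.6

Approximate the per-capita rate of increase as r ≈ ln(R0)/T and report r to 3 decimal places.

R0 = Σ lx·mx = 0 + 1.953 + 1.71 + 3.48 + 2.769 + 0.396 = 10.308
Σ x·lx·mx = 28.869; T = 28.869/10.308 = 2.80064…
r ≈ ln(R0)/T = ln(10.308)/2.80064… = 0.833… → 0.833

0.833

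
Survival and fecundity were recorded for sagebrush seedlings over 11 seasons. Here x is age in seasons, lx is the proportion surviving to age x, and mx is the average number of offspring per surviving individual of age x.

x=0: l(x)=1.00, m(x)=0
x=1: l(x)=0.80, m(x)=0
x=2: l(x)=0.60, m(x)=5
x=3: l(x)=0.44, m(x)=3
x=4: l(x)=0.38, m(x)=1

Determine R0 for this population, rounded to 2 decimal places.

4.70

lx·mx by age: 0, 0, 3, 1.32, 0.38
R0 = Σ lx·mx = 4.7 → 4.70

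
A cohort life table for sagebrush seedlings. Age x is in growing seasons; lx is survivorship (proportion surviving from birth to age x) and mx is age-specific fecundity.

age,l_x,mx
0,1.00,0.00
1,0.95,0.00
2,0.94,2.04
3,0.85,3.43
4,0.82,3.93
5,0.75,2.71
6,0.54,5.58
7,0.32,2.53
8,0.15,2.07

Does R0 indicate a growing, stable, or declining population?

growing

R0 = Σ lx·mx = 0 + 0 + 1.9176 + 2.9155 + 3.2226 + 2.0325 + 3.0132 + 0.8096 + 0.3105 = 14.2215
R0 > 1, so the population is growing.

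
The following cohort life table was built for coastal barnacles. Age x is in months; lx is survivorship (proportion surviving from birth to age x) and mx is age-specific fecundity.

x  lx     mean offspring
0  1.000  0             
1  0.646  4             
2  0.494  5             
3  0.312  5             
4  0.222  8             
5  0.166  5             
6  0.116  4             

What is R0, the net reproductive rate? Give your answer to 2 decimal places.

lx·mx by age: 0, 2.584, 2.47, 1.56, 1.776, 0.83, 0.464
R0 = Σ lx·mx = 9.684 → 9.68

9.68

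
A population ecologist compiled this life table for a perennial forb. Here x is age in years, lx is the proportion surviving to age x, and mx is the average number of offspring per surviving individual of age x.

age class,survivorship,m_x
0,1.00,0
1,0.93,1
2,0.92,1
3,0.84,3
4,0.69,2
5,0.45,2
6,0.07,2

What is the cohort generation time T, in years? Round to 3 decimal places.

3.121

lx·mx: 0, 0.93, 0.92, 2.52, 1.38, 0.9, 0.14 → R0 = 6.79
x·lx·mx: 0, 0.93, 1.84, 7.56, 5.52, 4.5, 0.84 → Σ = 21.19
T = 21.19 / 6.79 = 3.120766… → 3.121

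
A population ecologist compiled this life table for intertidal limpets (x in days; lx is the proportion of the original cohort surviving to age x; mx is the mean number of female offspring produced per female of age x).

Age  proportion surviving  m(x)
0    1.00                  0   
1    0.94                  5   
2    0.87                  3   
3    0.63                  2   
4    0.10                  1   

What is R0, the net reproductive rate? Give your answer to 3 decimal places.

lx·mx by age: 0, 4.7, 2.61, 1.26, 0.1
R0 = Σ lx·mx = 8.67 → 8.670

8.670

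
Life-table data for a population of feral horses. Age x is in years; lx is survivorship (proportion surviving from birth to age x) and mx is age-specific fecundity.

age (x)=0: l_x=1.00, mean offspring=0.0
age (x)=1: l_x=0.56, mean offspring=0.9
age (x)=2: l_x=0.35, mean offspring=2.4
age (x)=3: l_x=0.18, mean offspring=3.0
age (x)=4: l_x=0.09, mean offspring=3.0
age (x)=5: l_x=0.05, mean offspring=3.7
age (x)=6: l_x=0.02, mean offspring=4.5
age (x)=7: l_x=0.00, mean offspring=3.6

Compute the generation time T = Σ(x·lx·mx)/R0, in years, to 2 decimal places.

2.61

lx·mx: 0, 0.504, 0.84, 0.54, 0.27, 0.185, 0.09, 0 → R0 = 2.429
x·lx·mx: 0, 0.504, 1.68, 1.62, 1.08, 0.925, 0.54, 0 → Σ = 6.349
T = 6.349 / 2.429 = 2.613833… → 2.61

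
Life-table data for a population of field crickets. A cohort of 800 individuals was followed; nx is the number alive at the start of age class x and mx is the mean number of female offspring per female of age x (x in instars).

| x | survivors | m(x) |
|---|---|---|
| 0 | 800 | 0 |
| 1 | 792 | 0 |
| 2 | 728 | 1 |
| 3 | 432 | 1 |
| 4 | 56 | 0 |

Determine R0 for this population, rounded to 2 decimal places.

lx = nx/n0 = nx/800: 1, 0.99, 0.91, 0.54, 0.07
lx·mx by age: 0, 0, 0.91, 0.54, 0
R0 = Σ lx·mx = 1.45 → 1.45

1.45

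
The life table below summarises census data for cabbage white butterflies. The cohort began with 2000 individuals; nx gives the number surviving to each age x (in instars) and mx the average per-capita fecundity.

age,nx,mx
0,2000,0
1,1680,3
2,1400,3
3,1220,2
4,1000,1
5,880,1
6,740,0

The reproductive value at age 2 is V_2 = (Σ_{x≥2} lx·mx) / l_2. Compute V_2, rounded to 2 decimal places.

lx = nx/n0 = nx/2000: 1, 0.84, 0.7, 0.61, 0.5, 0.44, 0.37
lx·mx for x ≥ 2: 2.1, 1.22, 0.5, 0.44, 0 → sum = 4.26
V_2 = 4.26 / l_2 = 4.26 / 0.7 = 6.085714… → 6.09

6.09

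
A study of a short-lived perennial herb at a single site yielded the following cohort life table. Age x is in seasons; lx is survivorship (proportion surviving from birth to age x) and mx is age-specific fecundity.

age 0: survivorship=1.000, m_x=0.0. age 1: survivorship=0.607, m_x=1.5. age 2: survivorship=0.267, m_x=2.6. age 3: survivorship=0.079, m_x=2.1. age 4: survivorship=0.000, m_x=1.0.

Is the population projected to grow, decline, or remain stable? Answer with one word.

R0 = Σ lx·mx = 0 + 0.9105 + 0.6942 + 0.1659 + 0 = 1.7706
R0 > 1, so the population is growing.

growing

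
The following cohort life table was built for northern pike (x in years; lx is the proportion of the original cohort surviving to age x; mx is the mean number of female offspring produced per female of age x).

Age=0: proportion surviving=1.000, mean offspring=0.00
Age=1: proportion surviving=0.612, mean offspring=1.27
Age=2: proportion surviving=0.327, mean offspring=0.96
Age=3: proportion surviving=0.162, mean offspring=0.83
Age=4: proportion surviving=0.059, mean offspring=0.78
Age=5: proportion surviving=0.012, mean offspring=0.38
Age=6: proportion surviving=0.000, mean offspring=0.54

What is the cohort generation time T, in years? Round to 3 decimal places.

1.579

lx·mx: 0, 0.77724, 0.31392, 0.13446, 0.04602, 0.00456, 0 → R0 = 1.2762
x·lx·mx: 0, 0.77724, 0.62784, 0.40338, 0.18408, 0.0228, 0 → Σ = 2.01534
T = 2.01534 / 1.2762 = 1.579173… → 1.579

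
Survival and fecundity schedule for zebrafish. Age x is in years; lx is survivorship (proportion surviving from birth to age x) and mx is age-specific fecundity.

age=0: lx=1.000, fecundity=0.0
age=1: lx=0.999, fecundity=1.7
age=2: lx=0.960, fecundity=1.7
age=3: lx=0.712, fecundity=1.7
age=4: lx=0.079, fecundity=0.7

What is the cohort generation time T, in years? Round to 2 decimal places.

1.92

lx·mx: 0, 1.6983, 1.632, 1.2104, 0.0553 → R0 = 4.596
x·lx·mx: 0, 1.6983, 3.264, 3.6312, 0.2212 → Σ = 8.8147
T = 8.8147 / 4.596 = 1.917907… → 1.92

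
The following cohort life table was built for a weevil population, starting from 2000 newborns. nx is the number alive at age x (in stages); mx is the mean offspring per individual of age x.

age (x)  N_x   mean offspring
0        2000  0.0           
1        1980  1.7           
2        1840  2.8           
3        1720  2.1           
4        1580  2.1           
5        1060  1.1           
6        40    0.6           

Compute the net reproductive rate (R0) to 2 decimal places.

lx = nx/n0 = nx/2000: 1, 0.99, 0.92, 0.86, 0.79, 0.53, 0.02
lx·mx by age: 0, 1.683, 2.576, 1.806, 1.659, 0.583, 0.012
R0 = Σ lx·mx = 8.319 → 8.32

8.32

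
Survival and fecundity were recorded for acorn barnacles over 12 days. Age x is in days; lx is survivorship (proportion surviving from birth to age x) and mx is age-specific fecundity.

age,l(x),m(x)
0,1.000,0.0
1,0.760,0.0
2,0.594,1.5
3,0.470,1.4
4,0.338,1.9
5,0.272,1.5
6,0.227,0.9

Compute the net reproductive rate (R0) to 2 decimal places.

lx·mx by age: 0, 0, 0.891, 0.658, 0.6422, 0.408, 0.2043
R0 = Σ lx·mx = 2.8035 → 2.80

2.80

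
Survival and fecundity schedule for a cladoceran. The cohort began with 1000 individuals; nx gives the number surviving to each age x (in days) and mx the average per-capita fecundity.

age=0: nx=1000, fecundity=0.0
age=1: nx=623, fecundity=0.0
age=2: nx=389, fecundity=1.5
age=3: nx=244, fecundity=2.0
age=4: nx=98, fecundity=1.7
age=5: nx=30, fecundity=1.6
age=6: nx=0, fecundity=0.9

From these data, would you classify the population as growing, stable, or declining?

growing

lx = nx/n0 = nx/1000: 1, 0.623, 0.389, 0.244, 0.098, 0.03, 0
R0 = Σ lx·mx = 0 + 0 + 0.5835 + 0.488 + 0.1666 + 0.048 + 0 = 1.2861
R0 > 1, so the population is growing.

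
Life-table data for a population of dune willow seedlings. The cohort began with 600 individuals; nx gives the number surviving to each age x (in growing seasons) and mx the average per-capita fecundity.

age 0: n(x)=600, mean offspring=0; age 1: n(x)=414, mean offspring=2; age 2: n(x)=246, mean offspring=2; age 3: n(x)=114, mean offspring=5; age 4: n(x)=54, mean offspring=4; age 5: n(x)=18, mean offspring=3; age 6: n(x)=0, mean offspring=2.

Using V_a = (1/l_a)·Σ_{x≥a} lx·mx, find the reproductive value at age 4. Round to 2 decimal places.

lx = nx/n0 = nx/600: 1, 0.69, 0.41, 0.19, 0.09, 0.03, 0
lx·mx for x ≥ 4: 0.36, 0.09, 0 → sum = 0.45
V_4 = 0.45 / l_4 = 0.45 / 0.09 = 5 → 5.00

5.00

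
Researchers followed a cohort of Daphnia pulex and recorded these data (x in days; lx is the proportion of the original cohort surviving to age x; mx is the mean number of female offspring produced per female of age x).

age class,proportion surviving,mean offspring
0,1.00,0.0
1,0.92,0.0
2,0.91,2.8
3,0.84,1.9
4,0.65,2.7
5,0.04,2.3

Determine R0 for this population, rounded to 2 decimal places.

lx·mx by age: 0, 0, 2.548, 1.596, 1.755, 0.092
R0 = Σ lx·mx = 5.991 → 5.99

5.99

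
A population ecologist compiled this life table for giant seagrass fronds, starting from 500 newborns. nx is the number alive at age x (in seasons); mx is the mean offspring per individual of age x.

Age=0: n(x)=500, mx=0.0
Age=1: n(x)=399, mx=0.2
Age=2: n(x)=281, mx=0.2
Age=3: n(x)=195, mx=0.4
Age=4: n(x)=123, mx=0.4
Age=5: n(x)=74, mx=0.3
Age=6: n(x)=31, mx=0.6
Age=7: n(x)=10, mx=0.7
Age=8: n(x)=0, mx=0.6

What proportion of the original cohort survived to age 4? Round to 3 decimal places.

0.246

l_4 = n_4/n_0 = 123/500 = 0.246 → 0.246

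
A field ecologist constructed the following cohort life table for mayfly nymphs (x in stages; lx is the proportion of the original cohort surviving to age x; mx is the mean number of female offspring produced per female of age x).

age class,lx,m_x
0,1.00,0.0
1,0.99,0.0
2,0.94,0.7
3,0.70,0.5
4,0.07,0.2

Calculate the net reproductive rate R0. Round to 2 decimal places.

1.02

lx·mx by age: 0, 0, 0.658, 0.35, 0.014
R0 = Σ lx·mx = 1.022 → 1.02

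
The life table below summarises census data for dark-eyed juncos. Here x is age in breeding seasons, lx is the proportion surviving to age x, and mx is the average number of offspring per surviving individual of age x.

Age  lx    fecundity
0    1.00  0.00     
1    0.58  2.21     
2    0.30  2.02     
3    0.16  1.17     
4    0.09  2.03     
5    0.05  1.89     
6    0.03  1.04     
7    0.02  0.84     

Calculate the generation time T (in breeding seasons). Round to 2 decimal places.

lx·mx: 0, 1.2818, 0.606, 0.1872, 0.1827, 0.0945, 0.0312, 0.0168 → R0 = 2.4002
x·lx·mx: 0, 1.2818, 1.212, 0.5616, 0.7308, 0.4725, 0.1872, 0.1176 → Σ = 4.5635
T = 4.5635 / 2.4002 = 1.9013… → 1.90

1.90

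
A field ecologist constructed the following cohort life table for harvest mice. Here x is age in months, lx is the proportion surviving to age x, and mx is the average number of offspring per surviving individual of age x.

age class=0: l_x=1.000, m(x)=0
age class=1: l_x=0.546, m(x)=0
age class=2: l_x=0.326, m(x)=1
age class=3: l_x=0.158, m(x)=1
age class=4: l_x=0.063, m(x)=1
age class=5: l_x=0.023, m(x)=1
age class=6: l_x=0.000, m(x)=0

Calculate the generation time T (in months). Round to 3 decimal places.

lx·mx: 0, 0, 0.326, 0.158, 0.063, 0.023, 0 → R0 = 0.57
x·lx·mx: 0, 0, 0.652, 0.474, 0.252, 0.115, 0 → Σ = 1.493
T = 1.493 / 0.57 = 2.619298… → 2.619

2.619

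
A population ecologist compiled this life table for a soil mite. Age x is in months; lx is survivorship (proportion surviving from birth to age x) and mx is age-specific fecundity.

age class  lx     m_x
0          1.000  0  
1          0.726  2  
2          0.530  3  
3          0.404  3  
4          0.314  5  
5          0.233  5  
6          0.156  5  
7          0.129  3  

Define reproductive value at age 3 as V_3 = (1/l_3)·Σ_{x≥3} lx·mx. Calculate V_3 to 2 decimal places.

12.66

lx·mx for x ≥ 3: 1.212, 1.57, 1.165, 0.78, 0.387 → sum = 5.114
V_3 = 5.114 / l_3 = 5.114 / 0.404 = 12.658416… → 12.66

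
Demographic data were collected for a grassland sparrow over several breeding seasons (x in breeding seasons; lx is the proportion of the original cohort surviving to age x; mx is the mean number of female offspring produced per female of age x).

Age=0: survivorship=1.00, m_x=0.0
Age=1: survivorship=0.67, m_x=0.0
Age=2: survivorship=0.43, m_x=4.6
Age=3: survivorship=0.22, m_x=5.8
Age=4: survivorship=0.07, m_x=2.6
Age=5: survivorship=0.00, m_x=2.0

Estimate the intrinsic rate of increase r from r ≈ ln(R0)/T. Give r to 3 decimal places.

0.498

R0 = Σ lx·mx = 0 + 0 + 1.978 + 1.276 + 0.182 + 0 = 3.436
Σ x·lx·mx = 8.512; T = 8.512/3.436 = 2.4773…
r ≈ ln(R0)/T = ln(3.436)/2.4773… = 0.49825… → 0.498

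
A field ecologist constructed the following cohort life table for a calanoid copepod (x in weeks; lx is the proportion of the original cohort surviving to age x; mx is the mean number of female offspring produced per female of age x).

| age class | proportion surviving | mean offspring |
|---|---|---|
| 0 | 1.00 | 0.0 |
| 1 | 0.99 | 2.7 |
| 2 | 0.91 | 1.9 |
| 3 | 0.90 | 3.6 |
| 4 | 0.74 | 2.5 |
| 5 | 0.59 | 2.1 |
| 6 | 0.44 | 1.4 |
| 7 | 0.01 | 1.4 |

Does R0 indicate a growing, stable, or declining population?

growing

R0 = Σ lx·mx = 0 + 2.673 + 1.729 + 3.24 + 1.85 + 1.239 + 0.616 + 0.014 = 11.361
R0 > 1, so the population is growing.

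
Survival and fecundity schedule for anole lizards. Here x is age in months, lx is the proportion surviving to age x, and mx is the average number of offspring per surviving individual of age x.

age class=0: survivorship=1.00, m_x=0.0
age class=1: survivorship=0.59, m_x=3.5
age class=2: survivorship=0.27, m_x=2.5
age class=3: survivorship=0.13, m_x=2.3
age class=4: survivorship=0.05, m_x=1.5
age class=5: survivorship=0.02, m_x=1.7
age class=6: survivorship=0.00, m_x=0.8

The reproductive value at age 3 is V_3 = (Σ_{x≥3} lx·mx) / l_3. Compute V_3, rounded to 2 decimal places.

3.14

lx·mx for x ≥ 3: 0.299, 0.075, 0.034, 0 → sum = 0.408
V_3 = 0.408 / l_3 = 0.408 / 0.13 = 3.138462… → 3.14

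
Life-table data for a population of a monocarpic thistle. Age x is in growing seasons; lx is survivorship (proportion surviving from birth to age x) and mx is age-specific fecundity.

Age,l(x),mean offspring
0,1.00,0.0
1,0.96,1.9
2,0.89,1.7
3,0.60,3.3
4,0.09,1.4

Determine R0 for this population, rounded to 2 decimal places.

5.44

lx·mx by age: 0, 1.824, 1.513, 1.98, 0.126
R0 = Σ lx·mx = 5.443 → 5.44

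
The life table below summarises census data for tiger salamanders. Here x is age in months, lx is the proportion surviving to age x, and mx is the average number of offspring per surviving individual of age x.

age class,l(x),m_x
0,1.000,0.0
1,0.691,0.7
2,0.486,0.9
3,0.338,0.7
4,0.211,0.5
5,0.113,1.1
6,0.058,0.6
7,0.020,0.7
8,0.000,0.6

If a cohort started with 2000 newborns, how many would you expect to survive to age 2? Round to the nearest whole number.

Expected survivors = N0 · l_2 = 2000 × 0.486 = 972 → 972

972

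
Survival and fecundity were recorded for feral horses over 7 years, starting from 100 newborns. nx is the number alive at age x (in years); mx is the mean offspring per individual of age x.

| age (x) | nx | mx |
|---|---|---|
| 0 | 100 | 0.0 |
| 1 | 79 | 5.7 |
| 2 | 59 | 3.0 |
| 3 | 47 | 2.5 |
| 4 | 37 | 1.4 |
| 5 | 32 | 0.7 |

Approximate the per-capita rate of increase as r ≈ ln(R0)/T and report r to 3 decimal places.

1.167

lx = nx/n0 = nx/100: 1, 0.79, 0.59, 0.47, 0.37, 0.32
R0 = Σ lx·mx = 0 + 4.503 + 1.77 + 1.175 + 0.518 + 0.224 = 8.19
Σ x·lx·mx = 14.76; T = 14.76/8.19 = 1.8022…
r ≈ ln(R0)/T = ln(8.19)/1.8022… = 1.16686… → 1.167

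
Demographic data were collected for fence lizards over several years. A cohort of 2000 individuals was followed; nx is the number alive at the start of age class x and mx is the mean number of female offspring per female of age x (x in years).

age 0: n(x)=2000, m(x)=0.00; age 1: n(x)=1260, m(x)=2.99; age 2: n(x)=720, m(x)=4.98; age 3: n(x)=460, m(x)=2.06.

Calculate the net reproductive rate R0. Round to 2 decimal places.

lx = nx/n0 = nx/2000: 1, 0.63, 0.36, 0.23
lx·mx by age: 0, 1.8837, 1.7928, 0.4738
R0 = Σ lx·mx = 4.1503 → 4.15

4.15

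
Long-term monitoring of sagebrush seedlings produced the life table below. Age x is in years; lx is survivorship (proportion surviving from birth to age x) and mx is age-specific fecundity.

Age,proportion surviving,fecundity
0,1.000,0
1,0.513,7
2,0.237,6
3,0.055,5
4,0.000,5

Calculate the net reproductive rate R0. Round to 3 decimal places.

lx·mx by age: 0, 3.591, 1.422, 0.275, 0
R0 = Σ lx·mx = 5.288 → 5.288

5.288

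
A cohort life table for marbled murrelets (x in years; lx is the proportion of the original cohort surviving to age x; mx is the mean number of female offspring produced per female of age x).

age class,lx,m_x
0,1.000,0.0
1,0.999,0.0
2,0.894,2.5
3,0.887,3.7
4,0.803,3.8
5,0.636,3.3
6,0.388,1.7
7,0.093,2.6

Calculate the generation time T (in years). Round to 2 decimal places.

3.69

lx·mx: 0, 0, 2.235, 3.2819, 3.0514, 2.0988, 0.6596, 0.2418 → R0 = 11.5685
x·lx·mx: 0, 0, 4.47, 9.8457, 12.2056, 10.494, 3.9576, 1.6926 → Σ = 42.6655
T = 42.6655 / 11.5685 = 3.688075… → 3.69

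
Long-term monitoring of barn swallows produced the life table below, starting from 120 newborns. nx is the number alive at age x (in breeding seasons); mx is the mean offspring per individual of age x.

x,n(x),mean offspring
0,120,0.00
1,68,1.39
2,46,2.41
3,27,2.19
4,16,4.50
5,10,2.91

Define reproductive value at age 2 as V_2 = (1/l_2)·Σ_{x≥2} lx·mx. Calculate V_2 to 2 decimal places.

5.89

lx = nx/n0 = nx/120: 1, 0.56667…, 0.38333…, 0.225, 0.13333…, 0.08333…
lx·mx for x ≥ 2: 0.923833…, 0.49275, 0.6…, 0.2425… → sum = 2.259083…
V_2 = 2.259083… / l_2 = 2.259083… / 0.383333… = 5.893261… → 5.89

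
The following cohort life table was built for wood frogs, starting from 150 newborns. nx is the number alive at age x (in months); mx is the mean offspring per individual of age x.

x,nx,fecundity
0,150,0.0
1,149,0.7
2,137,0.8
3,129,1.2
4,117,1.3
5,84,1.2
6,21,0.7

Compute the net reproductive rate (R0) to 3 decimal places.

4.242

lx = nx/n0 = nx/150: 1, 0.99333…, 0.91333…, 0.86, 0.78, 0.56, 0.14
lx·mx by age: 0, 0.695333…, 0.730667…, 1.032, 1.014, 0.672, 0.098
R0 = Σ lx·mx = 4.242… → 4.242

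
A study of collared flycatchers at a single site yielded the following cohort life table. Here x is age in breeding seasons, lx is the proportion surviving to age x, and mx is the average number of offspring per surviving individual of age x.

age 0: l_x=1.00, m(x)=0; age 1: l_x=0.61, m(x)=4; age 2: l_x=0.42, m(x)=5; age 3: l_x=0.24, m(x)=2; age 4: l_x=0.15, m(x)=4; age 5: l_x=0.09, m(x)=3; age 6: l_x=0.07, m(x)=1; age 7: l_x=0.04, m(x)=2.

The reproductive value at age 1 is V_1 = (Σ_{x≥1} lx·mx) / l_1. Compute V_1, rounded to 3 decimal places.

lx·mx for x ≥ 1: 2.44, 2.1, 0.48, 0.6, 0.27, 0.07, 0.08 → sum = 6.04
V_1 = 6.04 / l_1 = 6.04 / 0.61 = 9.901639… → 9.902

9.902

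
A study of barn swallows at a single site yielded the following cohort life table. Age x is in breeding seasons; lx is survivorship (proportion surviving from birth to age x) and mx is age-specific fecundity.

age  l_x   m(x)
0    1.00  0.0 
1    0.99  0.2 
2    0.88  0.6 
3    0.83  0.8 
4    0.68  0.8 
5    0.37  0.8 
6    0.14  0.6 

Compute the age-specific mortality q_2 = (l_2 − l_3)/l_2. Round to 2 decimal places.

q_2 = (l_2 − l_3) / l_2 = (0.88 − 0.83) / 0.88
     = 0.05 / 0.88 = 0.056818… → 0.06

0.06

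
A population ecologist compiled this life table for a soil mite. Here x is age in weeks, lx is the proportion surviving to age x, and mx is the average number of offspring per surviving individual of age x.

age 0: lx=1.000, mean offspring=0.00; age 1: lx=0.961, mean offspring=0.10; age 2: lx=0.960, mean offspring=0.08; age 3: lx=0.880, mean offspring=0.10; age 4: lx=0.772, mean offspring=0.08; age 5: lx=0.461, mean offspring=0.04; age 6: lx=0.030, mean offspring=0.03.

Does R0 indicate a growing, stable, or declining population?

R0 = Σ lx·mx = 0 + 0.0961 + 0.0768 + 0.088 + 0.06176 + 0.01844 + 0.0009 = 0.342
R0 < 1, so the population is declining.

declining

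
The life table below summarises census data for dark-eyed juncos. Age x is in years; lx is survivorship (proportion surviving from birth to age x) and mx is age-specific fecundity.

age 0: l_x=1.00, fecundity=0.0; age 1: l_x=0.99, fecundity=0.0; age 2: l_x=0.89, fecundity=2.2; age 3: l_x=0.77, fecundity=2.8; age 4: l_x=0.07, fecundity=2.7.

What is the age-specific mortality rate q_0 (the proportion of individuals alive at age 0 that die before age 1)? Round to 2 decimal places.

q_0 = (l_0 − l_1) / l_0 = (1 − 0.99) / 1
     = 0.01 / 1 = 0.01 → 0.01

0.01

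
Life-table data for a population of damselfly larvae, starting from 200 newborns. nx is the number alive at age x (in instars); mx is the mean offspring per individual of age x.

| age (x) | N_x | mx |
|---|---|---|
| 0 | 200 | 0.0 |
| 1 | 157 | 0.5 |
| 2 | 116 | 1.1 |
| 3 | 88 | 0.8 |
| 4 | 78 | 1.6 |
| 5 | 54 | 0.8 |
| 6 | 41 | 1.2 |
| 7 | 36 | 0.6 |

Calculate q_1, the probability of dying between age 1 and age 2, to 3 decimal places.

lx = nx/n0 = nx/200: 1, 0.785, 0.58, 0.44, 0.39, 0.27, 0.205, 0.18
q_1 = (l_1 − l_2) / l_1 = (0.785 − 0.58) / 0.785
     = 0.205 / 0.785 = 0.261146… → 0.261

0.261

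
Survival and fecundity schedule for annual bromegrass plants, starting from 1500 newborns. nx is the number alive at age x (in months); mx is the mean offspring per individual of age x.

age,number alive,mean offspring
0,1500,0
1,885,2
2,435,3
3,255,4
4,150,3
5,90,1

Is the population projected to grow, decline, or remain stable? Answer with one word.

growing

lx = nx/n0 = nx/1500: 1, 0.59, 0.29, 0.17, 0.1, 0.06
R0 = Σ lx·mx = 0 + 1.18 + 0.87 + 0.68 + 0.3 + 0.06 = 3.09
R0 > 1, so the population is growing.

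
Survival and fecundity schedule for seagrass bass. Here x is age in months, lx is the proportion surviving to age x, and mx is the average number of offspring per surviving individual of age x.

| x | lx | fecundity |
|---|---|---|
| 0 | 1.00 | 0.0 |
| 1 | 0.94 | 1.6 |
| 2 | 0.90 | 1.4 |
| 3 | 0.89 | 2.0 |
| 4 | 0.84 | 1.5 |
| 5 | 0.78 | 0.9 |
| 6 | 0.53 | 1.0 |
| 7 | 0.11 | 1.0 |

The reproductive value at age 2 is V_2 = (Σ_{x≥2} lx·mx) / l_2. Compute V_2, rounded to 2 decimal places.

lx·mx for x ≥ 2: 1.26, 1.78, 1.26, 0.702, 0.53, 0.11 → sum = 5.642
V_2 = 5.642 / l_2 = 5.642 / 0.9 = 6.268889… → 6.27

6.27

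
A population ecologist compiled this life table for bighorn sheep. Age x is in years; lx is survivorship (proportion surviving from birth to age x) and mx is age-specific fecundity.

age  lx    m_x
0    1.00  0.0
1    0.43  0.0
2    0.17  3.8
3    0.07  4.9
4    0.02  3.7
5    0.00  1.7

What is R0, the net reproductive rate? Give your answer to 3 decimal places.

lx·mx by age: 0, 0, 0.646, 0.343, 0.074, 0
R0 = Σ lx·mx = 1.063 → 1.063

1.063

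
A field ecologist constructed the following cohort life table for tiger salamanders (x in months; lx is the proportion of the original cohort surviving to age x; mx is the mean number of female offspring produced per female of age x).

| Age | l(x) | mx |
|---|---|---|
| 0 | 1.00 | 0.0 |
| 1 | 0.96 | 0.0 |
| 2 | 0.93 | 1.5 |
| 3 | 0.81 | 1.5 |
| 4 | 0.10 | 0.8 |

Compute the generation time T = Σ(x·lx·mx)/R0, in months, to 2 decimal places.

2.51

lx·mx: 0, 0, 1.395, 1.215, 0.08 → R0 = 2.69
x·lx·mx: 0, 0, 2.79, 3.645, 0.32 → Σ = 6.755
T = 6.755 / 2.69 = 2.511152… → 2.51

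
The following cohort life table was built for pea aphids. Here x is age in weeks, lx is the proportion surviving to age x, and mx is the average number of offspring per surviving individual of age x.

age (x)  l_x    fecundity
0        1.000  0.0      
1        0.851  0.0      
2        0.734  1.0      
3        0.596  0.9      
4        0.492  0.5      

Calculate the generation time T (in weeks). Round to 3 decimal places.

2.678

lx·mx: 0, 0, 0.734, 0.5364, 0.246 → R0 = 1.5164
x·lx·mx: 0, 0, 1.468, 1.6092, 0.984 → Σ = 4.0612
T = 4.0612 / 1.5164 = 2.678185… → 2.678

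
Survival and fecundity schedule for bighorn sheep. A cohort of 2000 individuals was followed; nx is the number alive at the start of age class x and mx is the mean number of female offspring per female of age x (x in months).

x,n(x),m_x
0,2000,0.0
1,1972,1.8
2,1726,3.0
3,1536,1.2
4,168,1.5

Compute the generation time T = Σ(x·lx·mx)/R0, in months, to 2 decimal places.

1.89

lx = nx/n0 = nx/2000: 1, 0.986, 0.863, 0.768, 0.084
lx·mx: 0, 1.7748, 2.589, 0.9216, 0.126 → R0 = 5.4114
x·lx·mx: 0, 1.7748, 5.178, 2.7648, 0.504 → Σ = 10.2216
T = 10.2216 / 5.4114 = 1.888901… → 1.89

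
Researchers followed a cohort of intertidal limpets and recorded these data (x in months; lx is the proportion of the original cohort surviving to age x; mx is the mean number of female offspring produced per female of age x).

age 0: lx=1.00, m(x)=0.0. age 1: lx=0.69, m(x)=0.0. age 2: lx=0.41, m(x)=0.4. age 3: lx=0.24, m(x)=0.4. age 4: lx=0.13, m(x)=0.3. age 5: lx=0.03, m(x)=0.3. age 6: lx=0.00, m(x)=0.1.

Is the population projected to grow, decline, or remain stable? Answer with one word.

R0 = Σ lx·mx = 0 + 0 + 0.164 + 0.096 + 0.039 + 0.009 + 0 = 0.308
R0 < 1, so the population is declining.

declining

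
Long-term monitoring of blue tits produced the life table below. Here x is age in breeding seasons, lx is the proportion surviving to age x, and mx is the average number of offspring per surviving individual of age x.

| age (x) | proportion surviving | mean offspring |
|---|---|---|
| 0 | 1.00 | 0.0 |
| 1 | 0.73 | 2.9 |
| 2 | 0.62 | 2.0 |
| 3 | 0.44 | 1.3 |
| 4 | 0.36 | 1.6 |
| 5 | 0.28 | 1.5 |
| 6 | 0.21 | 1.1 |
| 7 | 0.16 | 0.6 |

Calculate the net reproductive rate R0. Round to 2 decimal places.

lx·mx by age: 0, 2.117, 1.24, 0.572, 0.576, 0.42, 0.231, 0.096
R0 = Σ lx·mx = 5.252 → 5.25

5.25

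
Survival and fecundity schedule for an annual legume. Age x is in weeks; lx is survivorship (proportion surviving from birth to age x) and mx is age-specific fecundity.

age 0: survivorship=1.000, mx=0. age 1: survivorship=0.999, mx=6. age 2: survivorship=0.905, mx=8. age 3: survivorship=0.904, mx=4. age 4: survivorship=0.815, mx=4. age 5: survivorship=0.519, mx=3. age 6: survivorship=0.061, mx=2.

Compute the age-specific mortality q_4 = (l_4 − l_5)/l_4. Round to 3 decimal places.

0.363

q_4 = (l_4 − l_5) / l_4 = (0.815 − 0.519) / 0.815
     = 0.296 / 0.815 = 0.36319… → 0.363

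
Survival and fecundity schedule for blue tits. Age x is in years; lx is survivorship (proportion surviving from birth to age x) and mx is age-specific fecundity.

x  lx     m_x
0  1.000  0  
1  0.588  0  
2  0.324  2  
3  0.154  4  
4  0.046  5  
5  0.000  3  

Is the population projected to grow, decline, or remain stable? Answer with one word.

R0 = Σ lx·mx = 0 + 0 + 0.648 + 0.616 + 0.23 + 0 = 1.494
R0 > 1, so the population is growing.

growing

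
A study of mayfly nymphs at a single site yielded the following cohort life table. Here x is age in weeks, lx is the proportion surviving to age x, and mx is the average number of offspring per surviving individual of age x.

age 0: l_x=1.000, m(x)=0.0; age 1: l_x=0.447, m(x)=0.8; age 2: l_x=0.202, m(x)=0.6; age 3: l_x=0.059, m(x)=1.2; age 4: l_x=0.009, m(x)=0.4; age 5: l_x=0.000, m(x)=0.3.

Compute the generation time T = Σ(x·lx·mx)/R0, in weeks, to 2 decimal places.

1.49

lx·mx: 0, 0.3576, 0.1212, 0.0708, 0.0036, 0 → R0 = 0.5532
x·lx·mx: 0, 0.3576, 0.2424, 0.2124, 0.0144, 0 → Σ = 0.8268
T = 0.8268 / 0.5532 = 1.494577… → 1.49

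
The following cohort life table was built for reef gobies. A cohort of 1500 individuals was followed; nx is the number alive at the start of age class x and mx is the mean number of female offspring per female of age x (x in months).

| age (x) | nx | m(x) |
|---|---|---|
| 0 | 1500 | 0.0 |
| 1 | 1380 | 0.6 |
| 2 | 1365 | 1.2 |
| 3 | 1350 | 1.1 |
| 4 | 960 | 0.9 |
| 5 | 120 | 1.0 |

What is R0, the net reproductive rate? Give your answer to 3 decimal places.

3.290

lx = nx/n0 = nx/1500: 1, 0.92, 0.91, 0.9, 0.64, 0.08
lx·mx by age: 0, 0.552, 1.092, 0.99, 0.576, 0.08
R0 = Σ lx·mx = 3.29 → 3.290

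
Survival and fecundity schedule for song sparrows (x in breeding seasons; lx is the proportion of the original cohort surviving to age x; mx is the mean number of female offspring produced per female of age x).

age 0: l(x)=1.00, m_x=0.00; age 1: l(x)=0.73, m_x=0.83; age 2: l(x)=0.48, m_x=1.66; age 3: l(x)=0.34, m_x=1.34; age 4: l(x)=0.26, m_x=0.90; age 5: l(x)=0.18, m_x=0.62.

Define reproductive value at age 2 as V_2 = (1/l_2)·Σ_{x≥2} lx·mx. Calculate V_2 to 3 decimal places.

lx·mx for x ≥ 2: 0.7968, 0.4556, 0.234, 0.1116 → sum = 1.598
V_2 = 1.598 / l_2 = 1.598 / 0.48 = 3.329167… → 3.329

3.329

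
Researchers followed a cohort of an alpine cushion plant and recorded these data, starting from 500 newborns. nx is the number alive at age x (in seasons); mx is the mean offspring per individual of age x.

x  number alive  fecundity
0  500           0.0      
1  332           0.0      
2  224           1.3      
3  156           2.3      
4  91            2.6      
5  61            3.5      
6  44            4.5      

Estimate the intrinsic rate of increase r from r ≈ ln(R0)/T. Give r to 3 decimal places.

0.255

lx = nx/n0 = nx/500: 1, 0.664, 0.448, 0.312, 0.182, 0.122, 0.088
R0 = Σ lx·mx = 0 + 0 + 0.5824 + 0.7176 + 0.4732 + 0.427 + 0.396 = 2.5962
Σ x·lx·mx = 9.7214; T = 9.7214/2.5962 = 3.74447…
r ≈ ln(R0)/T = ln(2.5962)/3.74447… = 0.25479… → 0.255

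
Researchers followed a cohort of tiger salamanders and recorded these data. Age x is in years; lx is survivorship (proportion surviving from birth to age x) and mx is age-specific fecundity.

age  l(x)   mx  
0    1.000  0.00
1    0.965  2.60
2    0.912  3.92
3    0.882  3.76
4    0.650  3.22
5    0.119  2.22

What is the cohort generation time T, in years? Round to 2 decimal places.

lx·mx: 0, 2.509, 3.57504, 3.31632, 2.093, 0.26418 → R0 = 11.75754
x·lx·mx: 0, 2.509, 7.15008, 9.94896, 8.372, 1.3209 → Σ = 29.30094
T = 29.30094 / 11.75754 = 2.492098… → 2.49

2.49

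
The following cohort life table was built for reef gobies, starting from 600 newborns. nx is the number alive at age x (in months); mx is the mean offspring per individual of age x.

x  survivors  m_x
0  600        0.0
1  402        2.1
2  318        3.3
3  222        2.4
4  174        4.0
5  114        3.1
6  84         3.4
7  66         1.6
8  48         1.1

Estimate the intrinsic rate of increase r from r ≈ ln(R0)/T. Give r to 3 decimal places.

0.615

lx = nx/n0 = nx/600: 1, 0.67, 0.53, 0.37, 0.29, 0.19, 0.14, 0.11, 0.08
R0 = Σ lx·mx = 0 + 1.407 + 1.749 + 0.888 + 1.16 + 0.589 + 0.476 + 0.176 + 0.088 = 6.533
Σ x·lx·mx = 19.946; T = 19.946/6.533 = 3.05311…
r ≈ ln(R0)/T = ln(6.533)/3.05311… = 0.61474… → 0.615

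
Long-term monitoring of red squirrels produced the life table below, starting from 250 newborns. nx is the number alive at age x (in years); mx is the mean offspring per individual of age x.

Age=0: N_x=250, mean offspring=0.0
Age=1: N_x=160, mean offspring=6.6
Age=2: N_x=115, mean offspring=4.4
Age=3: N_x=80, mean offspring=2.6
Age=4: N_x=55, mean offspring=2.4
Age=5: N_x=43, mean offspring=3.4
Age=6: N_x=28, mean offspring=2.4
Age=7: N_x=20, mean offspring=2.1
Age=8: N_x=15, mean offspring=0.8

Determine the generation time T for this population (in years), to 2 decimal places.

2.19

lx = nx/n0 = nx/250: 1, 0.64, 0.46, 0.32, 0.22, 0.172, 0.112, 0.08, 0.06
lx·mx: 0, 4.224, 2.024, 0.832, 0.528, 0.5848, 0.2688, 0.168, 0.048 → R0 = 8.6776
x·lx·mx: 0, 4.224, 4.048, 2.496, 2.112, 2.924, 1.6128, 1.176, 0.384 → Σ = 18.9768
T = 18.9768 / 8.6776 = 2.186872… → 2.19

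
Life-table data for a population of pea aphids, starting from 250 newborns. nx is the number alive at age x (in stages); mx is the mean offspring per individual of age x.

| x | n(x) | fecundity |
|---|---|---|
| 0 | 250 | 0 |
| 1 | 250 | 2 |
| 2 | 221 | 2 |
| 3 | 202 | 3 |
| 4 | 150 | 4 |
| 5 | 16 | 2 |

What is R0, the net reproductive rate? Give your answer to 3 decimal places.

8.720

lx = nx/n0 = nx/250: 1, 1, 0.884, 0.808, 0.6, 0.064
lx·mx by age: 0, 2, 1.768, 2.424, 2.4, 0.128
R0 = Σ lx·mx = 8.72 → 8.720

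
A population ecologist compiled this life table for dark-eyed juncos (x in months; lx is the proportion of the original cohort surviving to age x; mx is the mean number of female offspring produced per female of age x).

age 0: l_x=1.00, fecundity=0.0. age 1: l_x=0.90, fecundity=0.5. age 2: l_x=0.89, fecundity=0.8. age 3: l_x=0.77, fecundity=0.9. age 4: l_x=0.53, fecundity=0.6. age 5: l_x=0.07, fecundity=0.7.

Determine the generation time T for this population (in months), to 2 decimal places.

2.46

lx·mx: 0, 0.45, 0.712, 0.693, 0.318, 0.049 → R0 = 2.222
x·lx·mx: 0, 0.45, 1.424, 2.079, 1.272, 0.245 → Σ = 5.47
T = 5.47 / 2.222 = 2.461746… → 2.46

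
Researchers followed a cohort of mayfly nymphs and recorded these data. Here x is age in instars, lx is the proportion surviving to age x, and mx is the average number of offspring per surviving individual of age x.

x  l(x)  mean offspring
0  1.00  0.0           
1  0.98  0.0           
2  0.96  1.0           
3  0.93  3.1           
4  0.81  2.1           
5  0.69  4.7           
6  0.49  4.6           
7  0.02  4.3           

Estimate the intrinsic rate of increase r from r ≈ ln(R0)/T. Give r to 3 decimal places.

R0 = Σ lx·mx = 0 + 0 + 0.96 + 2.883 + 1.701 + 3.243 + 2.254 + 0.086 = 11.127
Σ x·lx·mx = 47.714; T = 47.714/11.127 = 4.28813…
r ≈ ln(R0)/T = ln(11.127)/4.28813… = 0.56187… → 0.562

0.562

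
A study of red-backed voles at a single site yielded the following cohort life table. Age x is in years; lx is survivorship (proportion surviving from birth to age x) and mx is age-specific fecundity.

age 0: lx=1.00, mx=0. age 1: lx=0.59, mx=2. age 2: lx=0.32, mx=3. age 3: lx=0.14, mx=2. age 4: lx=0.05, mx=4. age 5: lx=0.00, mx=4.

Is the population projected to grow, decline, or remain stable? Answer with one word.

growing

R0 = Σ lx·mx = 0 + 1.18 + 0.96 + 0.28 + 0.2 + 0 = 2.62
R0 > 1, so the population is growing.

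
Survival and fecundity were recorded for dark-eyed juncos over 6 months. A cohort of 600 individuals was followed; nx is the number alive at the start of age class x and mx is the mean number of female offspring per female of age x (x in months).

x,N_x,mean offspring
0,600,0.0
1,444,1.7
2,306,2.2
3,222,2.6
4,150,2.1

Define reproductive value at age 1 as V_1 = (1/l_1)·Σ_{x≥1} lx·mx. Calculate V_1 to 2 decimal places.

5.23

lx = nx/n0 = nx/600: 1, 0.74, 0.51, 0.37, 0.25
lx·mx for x ≥ 1: 1.258, 1.122, 0.962, 0.525 → sum = 3.867
V_1 = 3.867 / l_1 = 3.867 / 0.74 = 5.225676… → 5.23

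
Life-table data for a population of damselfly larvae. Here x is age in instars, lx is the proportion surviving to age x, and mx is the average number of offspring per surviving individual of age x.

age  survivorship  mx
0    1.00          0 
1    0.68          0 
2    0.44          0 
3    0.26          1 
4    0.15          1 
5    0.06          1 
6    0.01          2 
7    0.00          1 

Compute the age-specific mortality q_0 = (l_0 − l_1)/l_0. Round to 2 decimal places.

q_0 = (l_0 − l_1) / l_0 = (1 − 0.68) / 1
     = 0.32 / 1 = 0.32 → 0.32

0.32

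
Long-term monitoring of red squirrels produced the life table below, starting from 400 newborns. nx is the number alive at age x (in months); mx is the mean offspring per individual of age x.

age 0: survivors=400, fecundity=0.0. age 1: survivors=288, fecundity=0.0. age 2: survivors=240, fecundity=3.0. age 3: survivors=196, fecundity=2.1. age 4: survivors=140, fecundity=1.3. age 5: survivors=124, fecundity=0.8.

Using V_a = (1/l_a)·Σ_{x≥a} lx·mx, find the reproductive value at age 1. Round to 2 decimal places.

4.91

lx = nx/n0 = nx/400: 1, 0.72, 0.6, 0.49, 0.35, 0.31
lx·mx for x ≥ 1: 0, 1.8, 1.029, 0.455, 0.248 → sum = 3.532
V_1 = 3.532 / l_1 = 3.532 / 0.72 = 4.905556… → 4.91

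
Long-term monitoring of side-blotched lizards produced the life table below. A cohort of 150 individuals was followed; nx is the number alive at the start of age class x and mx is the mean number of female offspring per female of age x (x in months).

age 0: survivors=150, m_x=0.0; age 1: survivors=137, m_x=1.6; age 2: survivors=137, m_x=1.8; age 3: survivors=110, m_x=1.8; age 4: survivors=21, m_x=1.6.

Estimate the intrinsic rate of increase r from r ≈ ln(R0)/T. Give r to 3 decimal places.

0.744

lx = nx/n0 = nx/150: 1, 0.91333…, 0.91333…, 0.73333…, 0.14
R0 = Σ lx·mx = 0 + 1.46133… + 1.644… + 1.32… + 0.224 = 4.649333…
Σ x·lx·mx = 9.605333…; T = 9.605333…/4.649333… = 2.06596…
r ≈ ln(R0)/T = ln(4.649333…)/2.06596… = 0.74383… → 0.744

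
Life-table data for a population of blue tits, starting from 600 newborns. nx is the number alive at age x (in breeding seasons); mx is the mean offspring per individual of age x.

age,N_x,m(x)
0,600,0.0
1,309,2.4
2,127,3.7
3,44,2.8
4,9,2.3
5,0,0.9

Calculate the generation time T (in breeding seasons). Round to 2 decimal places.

1.57

lx = nx/n0 = nx/600: 1, 0.515, 0.21167…, 0.07333…, 0.015, 0
lx·mx: 0, 1.236, 0.783167…, 0.205333…, 0.0345, 0 → R0 = 2.259…
x·lx·mx: 0, 1.236, 1.566333…, 0.616…, 0.138, 0 → Σ = 3.556333…
T = 3.556333… / 2.259… = 1.574295… → 1.57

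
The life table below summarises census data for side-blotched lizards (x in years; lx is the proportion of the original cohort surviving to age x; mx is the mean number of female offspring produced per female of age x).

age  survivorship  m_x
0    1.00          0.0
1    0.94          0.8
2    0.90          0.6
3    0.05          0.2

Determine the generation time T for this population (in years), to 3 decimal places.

lx·mx: 0, 0.752, 0.54, 0.01 → R0 = 1.302
x·lx·mx: 0, 0.752, 1.08, 0.03 → Σ = 1.862
T = 1.862 / 1.302 = 1.430108… → 1.430

1.430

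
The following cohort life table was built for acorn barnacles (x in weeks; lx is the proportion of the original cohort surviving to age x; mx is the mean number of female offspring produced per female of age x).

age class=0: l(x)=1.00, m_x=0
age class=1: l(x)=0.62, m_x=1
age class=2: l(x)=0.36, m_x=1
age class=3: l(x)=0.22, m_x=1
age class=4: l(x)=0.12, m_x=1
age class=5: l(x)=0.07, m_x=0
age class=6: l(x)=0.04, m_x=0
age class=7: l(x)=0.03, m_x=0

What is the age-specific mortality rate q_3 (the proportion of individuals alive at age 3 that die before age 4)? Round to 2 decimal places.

q_3 = (l_3 − l_4) / l_3 = (0.22 − 0.12) / 0.22
     = 0.1 / 0.22 = 0.454545… → 0.45

0.45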